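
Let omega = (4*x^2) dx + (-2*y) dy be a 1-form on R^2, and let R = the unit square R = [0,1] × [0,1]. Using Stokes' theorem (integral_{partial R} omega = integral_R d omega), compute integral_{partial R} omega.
integral_(partial R) omega = 0

Stokes: integral_partial_R omega = integral_R d omega with d omega = (∂Q/∂x - ∂P/∂y) dx ∧ dy.
  ∂Q/∂x = 0
  ∂P/∂y = 0
  integrand = ∂Q/∂x - ∂P/∂y = 0.
Integrating over R: integral_0^1 integral_0^1 (0) dx dy = 0.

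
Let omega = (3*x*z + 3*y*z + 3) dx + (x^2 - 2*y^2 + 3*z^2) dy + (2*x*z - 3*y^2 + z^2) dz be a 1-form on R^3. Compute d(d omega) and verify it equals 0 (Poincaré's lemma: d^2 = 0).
d(d omega) = 0

Step 1: d omega = sum_{i<j} (∂f_j/∂x_i - ∂f_i/∂x_j) dx_i ∧ dx_j:
  coeff of dx ∧ dy: 2*x - 3*z
  coeff of dx ∧ dz: -3*x - 3*y + 2*z
  coeff of dy ∧ dz: -6*y - 6*z
Step 2: Apply d again to each 2-form coefficient. The only possible 3-form in R^3 is dx ∧ dy ∧ dz, with coefficient
  ∂(coeff of dy∧dz)/∂x - ∂(coeff of dx∧dz)/∂y + ∂(coeff of dx∧dy)/∂z
  = ∂/∂x (-6*y - 6*z) - ∂/∂y (-3*x - 3*y + 2*z) + ∂/∂z (2*x - 3*z).
Each of these terms simplifies to sums of mixed partials that cancel in pairs. The result is 0 (by equality of mixed partials for smooth functions — Schwarz / Clairaut).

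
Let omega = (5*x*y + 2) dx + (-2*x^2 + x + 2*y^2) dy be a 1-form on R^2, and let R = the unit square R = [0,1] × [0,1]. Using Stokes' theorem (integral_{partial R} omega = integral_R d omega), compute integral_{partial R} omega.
integral_(partial R) omega = -7/2

Stokes: integral_partial_R omega = integral_R d omega with d omega = (∂Q/∂x - ∂P/∂y) dx ∧ dy.
  ∂Q/∂x = 1 - 4*x
  ∂P/∂y = 5*x
  integrand = ∂Q/∂x - ∂P/∂y = 1 - 9*x.
Integrating over R: integral_0^1 integral_0^1 (1 - 9*x) dx dy = -7/2.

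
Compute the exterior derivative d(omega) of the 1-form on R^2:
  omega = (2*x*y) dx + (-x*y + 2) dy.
d(omega) = (-2*x - y) dx ∧ dy

For a 1-form omega = sum_i f_i dx_i, the exterior derivative is
  d(omega) = sum_{i < j} (∂f_j/∂x_i - ∂f_i/∂x_j) dx_i ∧ dx_j.
  coefficient of dx ∧ dy: ∂f_2/∂x - ∂f_1/∂y = ∂(-x*y + 2)/∂x - ∂(2*x*y)/∂y = -2*x - y
Assembling: d(omega) = (-2*x - y) dx ∧ dy.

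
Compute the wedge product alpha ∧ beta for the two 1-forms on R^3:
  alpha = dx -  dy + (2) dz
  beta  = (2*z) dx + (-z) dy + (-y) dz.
alpha ∧ beta = (z) dx ∧ dy + (-y - 4*z) dx ∧ dz + (y + 2*z) dy ∧ dz

Distribute the wedge, using dx_i ∧ dx_j = -dx_j ∧ dx_i and dx_i ∧ dx_i = 0. For each pair (i, j) with i < j, the coefficient of dx_i ∧ dx_j in alpha ∧ beta is (alpha_i * beta_j - alpha_j * beta_i). Collecting: alpha ∧ beta = (z) dx ∧ dy + (-y - 4*z) dx ∧ dz + (y + 2*z) dy ∧ dz.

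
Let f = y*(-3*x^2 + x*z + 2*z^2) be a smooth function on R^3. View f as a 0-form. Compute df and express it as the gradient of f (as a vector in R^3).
df = (y*(-6*x + z)) dx + (-3*x^2 + x*z + 2*z^2) dy + (y*(x + 4*z)) dz; grad f = (y*(-6*x + z), -3*x^2 + x*z + 2*z^2, y*(x + 4*z))

For a 0-form f, d f = (∂f/∂x) dx + (∂f/∂y) dy + (∂f/∂z) dz. The components of the vector representation are exactly the entries of grad f in Cartesian coordinates:
  ∂f/∂x = y*(-6*x + z)
  ∂f/∂y = -3*x^2 + x*z + 2*z^2
  ∂f/∂z = y*(x + 4*z).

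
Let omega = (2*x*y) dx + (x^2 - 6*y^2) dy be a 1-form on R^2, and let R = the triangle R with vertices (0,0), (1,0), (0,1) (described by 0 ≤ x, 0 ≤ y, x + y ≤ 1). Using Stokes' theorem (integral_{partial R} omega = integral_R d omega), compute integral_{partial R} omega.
integral_(partial R) omega = 0

Stokes: integral_partial_R omega = integral_R d omega with d omega = (∂Q/∂x - ∂P/∂y) dx ∧ dy.
  ∂Q/∂x = 2*x
  ∂P/∂y = 2*x
  integrand = ∂Q/∂x - ∂P/∂y = 0.
Integrating over R: integral_0^1 integral_0^{1-x} (0) dy dx = 0.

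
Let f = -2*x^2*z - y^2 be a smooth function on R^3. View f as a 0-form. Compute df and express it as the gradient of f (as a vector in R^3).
df = (-4*x*z) dx + (-2*y) dy + (-2*x^2) dz; grad f = (-4*x*z, -2*y, -2*x^2)

For a 0-form f, d f = (∂f/∂x) dx + (∂f/∂y) dy + (∂f/∂z) dz. The components of the vector representation are exactly the entries of grad f in Cartesian coordinates:
  ∂f/∂x = -4*x*z
  ∂f/∂y = -2*y
  ∂f/∂z = -2*x^2.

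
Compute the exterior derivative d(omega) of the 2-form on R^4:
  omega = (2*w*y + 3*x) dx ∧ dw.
d(omega) = (-2*w) dx ∧ dy ∧ dw

For a 2-form omega = sum_{i<j} g_{ij} dx_i ∧ dx_j, the exterior derivative is
  d(omega) = sum_{i<j} d(g_{ij}) ∧ dx_i ∧ dx_j = sum_{i<j, k} (∂g_{ij}/∂x_k) dx_k ∧ dx_i ∧ dx_j.
Expand each term, using dx_k ∧ dx_i ∧ dx_j = sgn(permutation) dx_{(a)} ∧ dx_{(b)} ∧ dx_{(c)} with (a < b < c) sorted:
  d(2*w*y + 3*x) includes (∂/∂y)(2*w*y + 3*x) dy = (2*w) dy, which multiplied by dx ∧ dw gives (-2*w) dx ∧ dy ∧ dw
Collecting like 3-forms: d(omega) = (-2*w) dx ∧ dy ∧ dw.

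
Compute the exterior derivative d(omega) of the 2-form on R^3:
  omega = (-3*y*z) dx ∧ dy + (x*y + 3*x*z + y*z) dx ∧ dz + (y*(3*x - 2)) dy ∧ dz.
d(omega) = (-x - z) dx ∧ dy ∧ dz

For a 2-form omega = sum_{i<j} g_{ij} dx_i ∧ dx_j, the exterior derivative is
  d(omega) = sum_{i<j} d(g_{ij}) ∧ dx_i ∧ dx_j = sum_{i<j, k} (∂g_{ij}/∂x_k) dx_k ∧ dx_i ∧ dx_j.
Expand each term, using dx_k ∧ dx_i ∧ dx_j = sgn(permutation) dx_{(a)} ∧ dx_{(b)} ∧ dx_{(c)} with (a < b < c) sorted:
  d(-3*y*z) includes (∂/∂z)(-3*y*z) dz = (-3*y) dz, which multiplied by dx ∧ dy gives (-3*y) dx ∧ dy ∧ dz
  d(x*y + 3*x*z + y*z) includes (∂/∂y)(x*y + 3*x*z + y*z) dy = (x + z) dy, which multiplied by dx ∧ dz gives (-x - z) dx ∧ dy ∧ dz
  d(y*(3*x - 2)) includes (∂/∂x)(y*(3*x - 2)) dx = (3*y) dx, which multiplied by dy ∧ dz gives (3*y) dx ∧ dy ∧ dz
Collecting like 3-forms: d(omega) = (-x - z) dx ∧ dy ∧ dz.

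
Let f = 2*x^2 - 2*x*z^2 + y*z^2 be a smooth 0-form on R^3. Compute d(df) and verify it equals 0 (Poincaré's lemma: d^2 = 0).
d(df) = 0

Step 1: df = sum_i (∂f/∂x_i) dx_i = (4*x - 2*z^2) dx + (z^2) dy + (2*z*(-2*x + y)) dz.
Step 2: Apply d again. Using the 1-form formula, the coefficient of dx ∧ dy in d(df) is ∂^2 f/∂x ∂y - ∂^2 f/∂y ∂x = (0) - (0) = 0 (equality of mixed partials for smooth f).
Similarly for dx ∧ dz and dy ∧ dz — all coefficients vanish. So d(df) = 0.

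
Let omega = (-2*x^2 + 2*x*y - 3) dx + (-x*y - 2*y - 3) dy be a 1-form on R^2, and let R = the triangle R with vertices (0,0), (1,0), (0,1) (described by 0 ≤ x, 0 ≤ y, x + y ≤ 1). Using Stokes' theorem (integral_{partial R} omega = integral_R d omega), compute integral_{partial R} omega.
integral_(partial R) omega = -1/2

Stokes: integral_partial_R omega = integral_R d omega with d omega = (∂Q/∂x - ∂P/∂y) dx ∧ dy.
  ∂Q/∂x = -y
  ∂P/∂y = 2*x
  integrand = ∂Q/∂x - ∂P/∂y = -2*x - y.
Integrating over R: integral_0^1 integral_0^{1-x} (-2*x - y) dy dx = -1/2.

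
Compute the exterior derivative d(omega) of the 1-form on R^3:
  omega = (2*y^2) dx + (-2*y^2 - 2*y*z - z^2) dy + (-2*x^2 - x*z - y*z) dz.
d(omega) = (-4*y) dx ∧ dy + (-4*x - z) dx ∧ dz + (2*y + z) dy ∧ dz

For a 1-form omega = sum_i f_i dx_i, the exterior derivative is
  d(omega) = sum_{i < j} (∂f_j/∂x_i - ∂f_i/∂x_j) dx_i ∧ dx_j.
  coefficient of dx ∧ dy: ∂f_2/∂x - ∂f_1/∂y = ∂(-2*y^2 - 2*y*z - z^2)/∂x - ∂(2*y^2)/∂y = -4*y
  coefficient of dx ∧ dz: ∂f_3/∂x - ∂f_1/∂z = ∂(-2*x^2 - x*z - y*z)/∂x - ∂(2*y^2)/∂z = -4*x - z
  coefficient of dy ∧ dz: ∂f_3/∂y - ∂f_2/∂z = ∂(-2*x^2 - x*z - y*z)/∂y - ∂(-2*y^2 - 2*y*z - z^2)/∂z = 2*y + z
Assembling: d(omega) = (-4*y) dx ∧ dy + (-4*x - z) dx ∧ dz + (2*y + z) dy ∧ dz.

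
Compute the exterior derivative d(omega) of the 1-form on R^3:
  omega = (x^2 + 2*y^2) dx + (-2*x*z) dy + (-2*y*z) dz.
d(omega) = (-4*y - 2*z) dx ∧ dy + (2*x - 2*z) dy ∧ dz

For a 1-form omega = sum_i f_i dx_i, the exterior derivative is
  d(omega) = sum_{i < j} (∂f_j/∂x_i - ∂f_i/∂x_j) dx_i ∧ dx_j.
  coefficient of dx ∧ dy: ∂f_2/∂x - ∂f_1/∂y = ∂(-2*x*z)/∂x - ∂(x^2 + 2*y^2)/∂y = -4*y - 2*z
  coefficient of dy ∧ dz: ∂f_3/∂y - ∂f_2/∂z = ∂(-2*y*z)/∂y - ∂(-2*x*z)/∂z = 2*x - 2*z
Assembling: d(omega) = (-4*y - 2*z) dx ∧ dy + (2*x - 2*z) dy ∧ dz.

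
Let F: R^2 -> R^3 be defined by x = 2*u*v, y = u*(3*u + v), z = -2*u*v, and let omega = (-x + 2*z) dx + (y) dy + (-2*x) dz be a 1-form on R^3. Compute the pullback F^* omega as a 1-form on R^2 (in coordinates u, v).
F^* omega = (3*u*(6*u^2 + 3*u*v - v^2)) du + (3*u^2*(u - v)) dv

Using F^*(f dg) = (f ∘ F) d(g ∘ F), substitute each coordinate x_i by F_i(u, v) in f_i, and replace dx_i by d F_i = (∂F_i/∂u) du + (∂F_i/∂v) dv.
  For the x component: f_1(F) = -6*u*v; d F_1 = (2*v) du + (2*u) dv
  For the y component: f_2(F) = u*(3*u + v); d F_2 = (6*u + v) du + (u) dv
  For the z component: f_3(F) = -4*u*v; d F_3 = (-2*v) du + (-2*u) dv
Combining and collecting du, dv coefficients:
  coeff of du: 3*u*(6*u^2 + 3*u*v - v^2)
  coeff of dv: 3*u^2*(u - v)
F^* omega = (3*u*(6*u^2 + 3*u*v - v^2)) du + (3*u^2*(u - v)) dv.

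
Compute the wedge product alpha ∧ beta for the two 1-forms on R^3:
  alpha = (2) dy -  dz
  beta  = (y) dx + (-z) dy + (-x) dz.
alpha ∧ beta = (-2*y) dx ∧ dy + (-2*x - z) dy ∧ dz + (y) dx ∧ dz

Distribute the wedge, using dx_i ∧ dx_j = -dx_j ∧ dx_i and dx_i ∧ dx_i = 0. For each pair (i, j) with i < j, the coefficient of dx_i ∧ dx_j in alpha ∧ beta is (alpha_i * beta_j - alpha_j * beta_i). Collecting: alpha ∧ beta = (-2*y) dx ∧ dy + (-2*x - z) dy ∧ dz + (y) dx ∧ dz.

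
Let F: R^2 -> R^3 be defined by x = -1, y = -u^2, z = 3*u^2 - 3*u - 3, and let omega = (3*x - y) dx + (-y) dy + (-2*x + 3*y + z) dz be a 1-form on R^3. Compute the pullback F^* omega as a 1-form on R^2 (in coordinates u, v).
F^* omega = (-2*u^3 - 18*u^2 + 3*u + 3) du

Using F^*(f dg) = (f ∘ F) d(g ∘ F), substitute each coordinate x_i by F_i(u, v) in f_i, and replace dx_i by d F_i = (∂F_i/∂u) du + (∂F_i/∂v) dv.
  For the x component: f_1(F) = u^2 - 3; d F_1 = (0) du + (0) dv
  For the y component: f_2(F) = u^2; d F_2 = (-2*u) du + (0) dv
  For the z component: f_3(F) = -3*u - 1; d F_3 = (6*u - 3) du + (0) dv
Combining and collecting du, dv coefficients:
  coeff of du: -2*u^3 - 18*u^2 + 3*u + 3
  coeff of dv: 0
F^* omega = (-2*u^3 - 18*u^2 + 3*u + 3) du.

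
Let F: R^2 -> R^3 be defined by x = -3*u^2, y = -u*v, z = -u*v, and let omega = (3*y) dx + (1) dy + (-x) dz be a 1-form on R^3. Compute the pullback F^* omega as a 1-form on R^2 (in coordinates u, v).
F^* omega = (v*(15*u^2 - 1)) du + (-3*u^3 - u) dv

Using F^*(f dg) = (f ∘ F) d(g ∘ F), substitute each coordinate x_i by F_i(u, v) in f_i, and replace dx_i by d F_i = (∂F_i/∂u) du + (∂F_i/∂v) dv.
  For the x component: f_1(F) = -3*u*v; d F_1 = (-6*u) du + (0) dv
  For the y component: f_2(F) = 1; d F_2 = (-v) du + (-u) dv
  For the z component: f_3(F) = 3*u^2; d F_3 = (-v) du + (-u) dv
Combining and collecting du, dv coefficients:
  coeff of du: v*(15*u^2 - 1)
  coeff of dv: -3*u^3 - u
F^* omega = (v*(15*u^2 - 1)) du + (-3*u^3 - u) dv.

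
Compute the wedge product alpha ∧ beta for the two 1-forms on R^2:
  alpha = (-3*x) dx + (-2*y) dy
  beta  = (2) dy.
alpha ∧ beta = (-6*x) dx ∧ dy

Distribute the wedge, using dx_i ∧ dx_j = -dx_j ∧ dx_i and dx_i ∧ dx_i = 0. For each pair (i, j) with i < j, the coefficient of dx_i ∧ dx_j in alpha ∧ beta is (alpha_i * beta_j - alpha_j * beta_i). Collecting: alpha ∧ beta = (-6*x) dx ∧ dy.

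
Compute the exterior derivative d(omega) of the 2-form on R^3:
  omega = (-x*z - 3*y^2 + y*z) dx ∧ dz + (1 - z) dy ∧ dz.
d(omega) = (6*y - z) dx ∧ dy ∧ dz

For a 2-form omega = sum_{i<j} g_{ij} dx_i ∧ dx_j, the exterior derivative is
  d(omega) = sum_{i<j} d(g_{ij}) ∧ dx_i ∧ dx_j = sum_{i<j, k} (∂g_{ij}/∂x_k) dx_k ∧ dx_i ∧ dx_j.
Expand each term, using dx_k ∧ dx_i ∧ dx_j = sgn(permutation) dx_{(a)} ∧ dx_{(b)} ∧ dx_{(c)} with (a < b < c) sorted:
  d(-x*z - 3*y^2 + y*z) includes (∂/∂y)(-x*z - 3*y^2 + y*z) dy = (-6*y + z) dy, which multiplied by dx ∧ dz gives (6*y - z) dx ∧ dy ∧ dz
Collecting like 3-forms: d(omega) = (6*y - z) dx ∧ dy ∧ dz.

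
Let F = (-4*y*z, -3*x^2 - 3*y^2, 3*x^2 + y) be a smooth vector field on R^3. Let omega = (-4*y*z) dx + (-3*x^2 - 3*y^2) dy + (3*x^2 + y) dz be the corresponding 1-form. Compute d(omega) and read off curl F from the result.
d(omega) = (1) dy ∧ dz + (-6*x - 4*y) dz ∧ dx + (-6*x + 4*z) dx ∧ dy; curl F = (1, -6*x - 4*y, -6*x + 4*z)

d omega = sum_{i<j} (∂f_j/∂x_i - ∂f_i/∂x_j) dx_i ∧ dx_j. Under the identification (dy ∧ dz, dz ∧ dx, dx ∧ dy) ↔ (e_x, e_y, e_z), the coefficients are exactly the components of curl F. Compute:
  ∂R/∂y - ∂Q/∂z = (1) - (0) = 1
  ∂P/∂z - ∂R/∂x = (-4*y) - (6*x) = -6*x - 4*y
  ∂Q/∂x - ∂P/∂y = (-6*x) - (-4*z) = -6*x + 4*z.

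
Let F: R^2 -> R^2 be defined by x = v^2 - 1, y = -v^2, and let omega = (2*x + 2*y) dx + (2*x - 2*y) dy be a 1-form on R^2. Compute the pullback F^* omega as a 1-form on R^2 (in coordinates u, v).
F^* omega = (-8*v^3) dv

Using F^*(f dg) = (f ∘ F) d(g ∘ F), substitute each coordinate x_i by F_i(u, v) in f_i, and replace dx_i by d F_i = (∂F_i/∂u) du + (∂F_i/∂v) dv.
  For the x component: f_1(F) = -2; d F_1 = (0) du + (2*v) dv
  For the y component: f_2(F) = 4*v^2 - 2; d F_2 = (0) du + (-2*v) dv
Combining and collecting du, dv coefficients:
  coeff of du: 0
  coeff of dv: -8*v^3
F^* omega = (-8*v^3) dv.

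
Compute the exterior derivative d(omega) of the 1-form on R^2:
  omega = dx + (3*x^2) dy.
d(omega) = (6*x) dx ∧ dy

For a 1-form omega = sum_i f_i dx_i, the exterior derivative is
  d(omega) = sum_{i < j} (∂f_j/∂x_i - ∂f_i/∂x_j) dx_i ∧ dx_j.
  coefficient of dx ∧ dy: ∂f_2/∂x - ∂f_1/∂y = ∂(3*x^2)/∂x - ∂(1)/∂y = 6*x
Assembling: d(omega) = (6*x) dx ∧ dy.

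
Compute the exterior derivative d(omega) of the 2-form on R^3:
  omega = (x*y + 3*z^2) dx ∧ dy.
d(omega) = (6*z) dx ∧ dy ∧ dz

For a 2-form omega = sum_{i<j} g_{ij} dx_i ∧ dx_j, the exterior derivative is
  d(omega) = sum_{i<j} d(g_{ij}) ∧ dx_i ∧ dx_j = sum_{i<j, k} (∂g_{ij}/∂x_k) dx_k ∧ dx_i ∧ dx_j.
Expand each term, using dx_k ∧ dx_i ∧ dx_j = sgn(permutation) dx_{(a)} ∧ dx_{(b)} ∧ dx_{(c)} with (a < b < c) sorted:
  d(x*y + 3*z^2) includes (∂/∂z)(x*y + 3*z^2) dz = (6*z) dz, which multiplied by dx ∧ dy gives (6*z) dx ∧ dy ∧ dz
Collecting like 3-forms: d(omega) = (6*z) dx ∧ dy ∧ dz.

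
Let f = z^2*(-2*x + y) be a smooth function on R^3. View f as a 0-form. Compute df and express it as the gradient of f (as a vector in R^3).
df = (-2*z^2) dx + (z^2) dy + (2*z*(-2*x + y)) dz; grad f = (-2*z^2, z^2, 2*z*(-2*x + y))

For a 0-form f, d f = (∂f/∂x) dx + (∂f/∂y) dy + (∂f/∂z) dz. The components of the vector representation are exactly the entries of grad f in Cartesian coordinates:
  ∂f/∂x = -2*z^2
  ∂f/∂y = z^2
  ∂f/∂z = 2*z*(-2*x + y).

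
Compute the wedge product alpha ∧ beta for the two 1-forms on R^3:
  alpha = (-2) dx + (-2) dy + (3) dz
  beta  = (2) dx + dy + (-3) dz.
alpha ∧ beta = (2) dx ∧ dy + (3) dy ∧ dz

Distribute the wedge, using dx_i ∧ dx_j = -dx_j ∧ dx_i and dx_i ∧ dx_i = 0. For each pair (i, j) with i < j, the coefficient of dx_i ∧ dx_j in alpha ∧ beta is (alpha_i * beta_j - alpha_j * beta_i). Collecting: alpha ∧ beta = (2) dx ∧ dy + (3) dy ∧ dz.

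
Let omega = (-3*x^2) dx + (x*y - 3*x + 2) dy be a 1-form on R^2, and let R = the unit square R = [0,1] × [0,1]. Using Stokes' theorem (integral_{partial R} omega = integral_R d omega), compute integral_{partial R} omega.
integral_(partial R) omega = -5/2

Stokes: integral_partial_R omega = integral_R d omega with d omega = (∂Q/∂x - ∂P/∂y) dx ∧ dy.
  ∂Q/∂x = y - 3
  ∂P/∂y = 0
  integrand = ∂Q/∂x - ∂P/∂y = y - 3.
Integrating over R: integral_0^1 integral_0^1 (y - 3) dx dy = -5/2.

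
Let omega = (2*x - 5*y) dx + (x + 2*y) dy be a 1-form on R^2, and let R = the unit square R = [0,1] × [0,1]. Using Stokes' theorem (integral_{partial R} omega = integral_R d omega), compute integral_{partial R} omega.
integral_(partial R) omega = 6

Stokes: integral_partial_R omega = integral_R d omega with d omega = (∂Q/∂x - ∂P/∂y) dx ∧ dy.
  ∂Q/∂x = 1
  ∂P/∂y = -5
  integrand = ∂Q/∂x - ∂P/∂y = 6.
Integrating over R: integral_0^1 integral_0^1 (6) dx dy = 6.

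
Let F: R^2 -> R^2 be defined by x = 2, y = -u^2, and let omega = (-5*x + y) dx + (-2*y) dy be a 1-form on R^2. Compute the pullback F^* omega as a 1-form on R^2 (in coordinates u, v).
F^* omega = (-4*u^3) du

Using F^*(f dg) = (f ∘ F) d(g ∘ F), substitute each coordinate x_i by F_i(u, v) in f_i, and replace dx_i by d F_i = (∂F_i/∂u) du + (∂F_i/∂v) dv.
  For the x component: f_1(F) = -u^2 - 10; d F_1 = (0) du + (0) dv
  For the y component: f_2(F) = 2*u^2; d F_2 = (-2*u) du + (0) dv
Combining and collecting du, dv coefficients:
  coeff of du: -4*u^3
  coeff of dv: 0
F^* omega = (-4*u^3) du.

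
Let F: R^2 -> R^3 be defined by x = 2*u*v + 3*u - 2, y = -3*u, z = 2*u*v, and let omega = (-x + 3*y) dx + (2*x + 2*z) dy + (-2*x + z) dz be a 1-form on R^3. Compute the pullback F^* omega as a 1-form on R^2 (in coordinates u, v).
F^* omega = (-8*u*v^2 - 66*u*v - 54*u + 12*v + 18) du + (4*u*(-2*u*v - 9*u + 3)) dv

Using F^*(f dg) = (f ∘ F) d(g ∘ F), substitute each coordinate x_i by F_i(u, v) in f_i, and replace dx_i by d F_i = (∂F_i/∂u) du + (∂F_i/∂v) dv.
  For the x component: f_1(F) = -2*u*v - 12*u + 2; d F_1 = (2*v + 3) du + (2*u) dv
  For the y component: f_2(F) = 8*u*v + 6*u - 4; d F_2 = (-3) du + (0) dv
  For the z component: f_3(F) = -2*u*v - 6*u + 4; d F_3 = (2*v) du + (2*u) dv
Combining and collecting du, dv coefficients:
  coeff of du: -8*u*v^2 - 66*u*v - 54*u + 12*v + 18
  coeff of dv: 4*u*(-2*u*v - 9*u + 3)
F^* omega = (-8*u*v^2 - 66*u*v - 54*u + 12*v + 18) du + (4*u*(-2*u*v - 9*u + 3)) dv.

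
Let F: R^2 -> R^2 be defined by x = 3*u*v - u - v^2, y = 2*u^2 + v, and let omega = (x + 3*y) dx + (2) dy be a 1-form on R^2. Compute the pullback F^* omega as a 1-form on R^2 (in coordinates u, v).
F^* omega = (18*u^2*v - 6*u^2 + 9*u*v^2 - 6*u*v + 9*u - 3*v^3 + 10*v^2 - 3*v) du + (18*u^3 - 3*u^2*v - 3*u^2 - 9*u*v^2 + 11*u*v + 2*v^3 - 6*v^2 + 2) dv

Using F^*(f dg) = (f ∘ F) d(g ∘ F), substitute each coordinate x_i by F_i(u, v) in f_i, and replace dx_i by d F_i = (∂F_i/∂u) du + (∂F_i/∂v) dv.
  For the x component: f_1(F) = 6*u^2 + 3*u*v - u - v^2 + 3*v; d F_1 = (3*v - 1) du + (3*u - 2*v) dv
  For the y component: f_2(F) = 2; d F_2 = (4*u) du + (1) dv
Combining and collecting du, dv coefficients:
  coeff of du: 18*u^2*v - 6*u^2 + 9*u*v^2 - 6*u*v + 9*u - 3*v^3 + 10*v^2 - 3*v
  coeff of dv: 18*u^3 - 3*u^2*v - 3*u^2 - 9*u*v^2 + 11*u*v + 2*v^3 - 6*v^2 + 2
F^* omega = (18*u^2*v - 6*u^2 + 9*u*v^2 - 6*u*v + 9*u - 3*v^3 + 10*v^2 - 3*v) du + (18*u^3 - 3*u^2*v - 3*u^2 - 9*u*v^2 + 11*u*v + 2*v^3 - 6*v^2 + 2) dv.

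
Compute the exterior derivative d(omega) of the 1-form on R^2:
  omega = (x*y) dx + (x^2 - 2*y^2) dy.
d(omega) = (x) dx ∧ dy

For a 1-form omega = sum_i f_i dx_i, the exterior derivative is
  d(omega) = sum_{i < j} (∂f_j/∂x_i - ∂f_i/∂x_j) dx_i ∧ dx_j.
  coefficient of dx ∧ dy: ∂f_2/∂x - ∂f_1/∂y = ∂(x^2 - 2*y^2)/∂x - ∂(x*y)/∂y = x
Assembling: d(omega) = (x) dx ∧ dy.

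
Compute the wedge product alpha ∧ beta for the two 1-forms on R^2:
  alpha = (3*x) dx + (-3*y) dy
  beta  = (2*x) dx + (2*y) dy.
alpha ∧ beta = (12*x*y) dx ∧ dy

Distribute the wedge, using dx_i ∧ dx_j = -dx_j ∧ dx_i and dx_i ∧ dx_i = 0. For each pair (i, j) with i < j, the coefficient of dx_i ∧ dx_j in alpha ∧ beta is (alpha_i * beta_j - alpha_j * beta_i). Collecting: alpha ∧ beta = (12*x*y) dx ∧ dy.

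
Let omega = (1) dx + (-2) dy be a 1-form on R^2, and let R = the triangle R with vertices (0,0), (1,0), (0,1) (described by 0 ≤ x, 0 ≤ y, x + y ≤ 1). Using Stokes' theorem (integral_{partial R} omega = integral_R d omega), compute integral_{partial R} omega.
integral_(partial R) omega = 0

Stokes: integral_partial_R omega = integral_R d omega with d omega = (∂Q/∂x - ∂P/∂y) dx ∧ dy.
  ∂Q/∂x = 0
  ∂P/∂y = 0
  integrand = ∂Q/∂x - ∂P/∂y = 0.
Integrating over R: integral_0^1 integral_0^{1-x} (0) dy dx = 0.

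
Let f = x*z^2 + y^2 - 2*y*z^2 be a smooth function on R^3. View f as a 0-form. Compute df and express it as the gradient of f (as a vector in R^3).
df = (z^2) dx + (2*y - 2*z^2) dy + (2*z*(x - 2*y)) dz; grad f = (z^2, 2*y - 2*z^2, 2*z*(x - 2*y))

For a 0-form f, d f = (∂f/∂x) dx + (∂f/∂y) dy + (∂f/∂z) dz. The components of the vector representation are exactly the entries of grad f in Cartesian coordinates:
  ∂f/∂x = z^2
  ∂f/∂y = 2*y - 2*z^2
  ∂f/∂z = 2*z*(x - 2*y).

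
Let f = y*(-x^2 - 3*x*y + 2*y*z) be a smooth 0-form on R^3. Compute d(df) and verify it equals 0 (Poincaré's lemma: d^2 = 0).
d(df) = 0

Step 1: df = sum_i (∂f/∂x_i) dx_i = (y*(-2*x - 3*y)) dx + (-x^2 - 6*x*y + 4*y*z) dy + (2*y^2) dz.
Step 2: Apply d again. Using the 1-form formula, the coefficient of dx ∧ dy in d(df) is ∂^2 f/∂x ∂y - ∂^2 f/∂y ∂x = (-2*x - 6*y) - (-2*x - 6*y) = 0 (equality of mixed partials for smooth f).
Similarly for dx ∧ dz and dy ∧ dz — all coefficients vanish. So d(df) = 0.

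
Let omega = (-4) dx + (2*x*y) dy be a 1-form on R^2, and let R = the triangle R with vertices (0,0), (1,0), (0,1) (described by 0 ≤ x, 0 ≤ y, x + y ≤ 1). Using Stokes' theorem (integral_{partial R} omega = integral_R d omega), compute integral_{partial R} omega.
integral_(partial R) omega = 1/3

Stokes: integral_partial_R omega = integral_R d omega with d omega = (∂Q/∂x - ∂P/∂y) dx ∧ dy.
  ∂Q/∂x = 2*y
  ∂P/∂y = 0
  integrand = ∂Q/∂x - ∂P/∂y = 2*y.
Integrating over R: integral_0^1 integral_0^{1-x} (2*y) dy dx = 1/3.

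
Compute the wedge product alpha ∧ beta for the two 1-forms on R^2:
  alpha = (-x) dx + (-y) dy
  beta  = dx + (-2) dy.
alpha ∧ beta = (2*x + y) dx ∧ dy

Distribute the wedge, using dx_i ∧ dx_j = -dx_j ∧ dx_i and dx_i ∧ dx_i = 0. For each pair (i, j) with i < j, the coefficient of dx_i ∧ dx_j in alpha ∧ beta is (alpha_i * beta_j - alpha_j * beta_i). Collecting: alpha ∧ beta = (2*x + y) dx ∧ dy.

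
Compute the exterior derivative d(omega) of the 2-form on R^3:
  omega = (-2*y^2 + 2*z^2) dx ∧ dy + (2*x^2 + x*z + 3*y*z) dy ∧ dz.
d(omega) = (4*x + 5*z) dx ∧ dy ∧ dz

For a 2-form omega = sum_{i<j} g_{ij} dx_i ∧ dx_j, the exterior derivative is
  d(omega) = sum_{i<j} d(g_{ij}) ∧ dx_i ∧ dx_j = sum_{i<j, k} (∂g_{ij}/∂x_k) dx_k ∧ dx_i ∧ dx_j.
Expand each term, using dx_k ∧ dx_i ∧ dx_j = sgn(permutation) dx_{(a)} ∧ dx_{(b)} ∧ dx_{(c)} with (a < b < c) sorted:
  d(-2*y^2 + 2*z^2) includes (∂/∂z)(-2*y^2 + 2*z^2) dz = (4*z) dz, which multiplied by dx ∧ dy gives (4*z) dx ∧ dy ∧ dz
  d(2*x^2 + x*z + 3*y*z) includes (∂/∂x)(2*x^2 + x*z + 3*y*z) dx = (4*x + z) dx, which multiplied by dy ∧ dz gives (4*x + z) dx ∧ dy ∧ dz
Collecting like 3-forms: d(omega) = (4*x + 5*z) dx ∧ dy ∧ dz.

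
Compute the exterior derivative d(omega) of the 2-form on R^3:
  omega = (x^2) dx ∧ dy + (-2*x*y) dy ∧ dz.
d(omega) = (-2*y) dx ∧ dy ∧ dz

For a 2-form omega = sum_{i<j} g_{ij} dx_i ∧ dx_j, the exterior derivative is
  d(omega) = sum_{i<j} d(g_{ij}) ∧ dx_i ∧ dx_j = sum_{i<j, k} (∂g_{ij}/∂x_k) dx_k ∧ dx_i ∧ dx_j.
Expand each term, using dx_k ∧ dx_i ∧ dx_j = sgn(permutation) dx_{(a)} ∧ dx_{(b)} ∧ dx_{(c)} with (a < b < c) sorted:
  d(-2*x*y) includes (∂/∂x)(-2*x*y) dx = (-2*y) dx, which multiplied by dy ∧ dz gives (-2*y) dx ∧ dy ∧ dz
Collecting like 3-forms: d(omega) = (-2*y) dx ∧ dy ∧ dz.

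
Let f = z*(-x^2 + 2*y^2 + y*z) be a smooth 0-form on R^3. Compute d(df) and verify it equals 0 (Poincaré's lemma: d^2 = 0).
d(df) = 0

Step 1: df = sum_i (∂f/∂x_i) dx_i = (-2*x*z) dx + (z*(4*y + z)) dy + (-x^2 + 2*y^2 + 2*y*z) dz.
Step 2: Apply d again. Using the 1-form formula, the coefficient of dx ∧ dy in d(df) is ∂^2 f/∂x ∂y - ∂^2 f/∂y ∂x = (0) - (0) = 0 (equality of mixed partials for smooth f).
Similarly for dx ∧ dz and dy ∧ dz — all coefficients vanish. So d(df) = 0.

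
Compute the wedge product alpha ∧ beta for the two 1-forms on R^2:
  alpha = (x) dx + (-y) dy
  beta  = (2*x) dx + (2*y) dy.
alpha ∧ beta = (4*x*y) dx ∧ dy

Distribute the wedge, using dx_i ∧ dx_j = -dx_j ∧ dx_i and dx_i ∧ dx_i = 0. For each pair (i, j) with i < j, the coefficient of dx_i ∧ dx_j in alpha ∧ beta is (alpha_i * beta_j - alpha_j * beta_i). Collecting: alpha ∧ beta = (4*x*y) dx ∧ dy.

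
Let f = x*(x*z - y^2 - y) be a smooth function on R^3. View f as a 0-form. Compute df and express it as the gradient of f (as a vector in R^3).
df = (2*x*z - y^2 - y) dx + (x*(-2*y - 1)) dy + (x^2) dz; grad f = (2*x*z - y^2 - y, x*(-2*y - 1), x^2)

For a 0-form f, d f = (∂f/∂x) dx + (∂f/∂y) dy + (∂f/∂z) dz. The components of the vector representation are exactly the entries of grad f in Cartesian coordinates:
  ∂f/∂x = 2*x*z - y^2 - y
  ∂f/∂y = x*(-2*y - 1)
  ∂f/∂z = x^2.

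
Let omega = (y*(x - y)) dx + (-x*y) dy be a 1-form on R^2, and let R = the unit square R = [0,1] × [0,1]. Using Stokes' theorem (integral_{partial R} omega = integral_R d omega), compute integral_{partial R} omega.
integral_(partial R) omega = 0

Stokes: integral_partial_R omega = integral_R d omega with d omega = (∂Q/∂x - ∂P/∂y) dx ∧ dy.
  ∂Q/∂x = -y
  ∂P/∂y = x - 2*y
  integrand = ∂Q/∂x - ∂P/∂y = -x + y.
Integrating over R: integral_0^1 integral_0^1 (-x + y) dx dy = 0.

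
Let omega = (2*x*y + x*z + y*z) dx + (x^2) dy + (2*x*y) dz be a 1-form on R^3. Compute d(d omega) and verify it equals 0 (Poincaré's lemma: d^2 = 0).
d(d omega) = 0

Step 1: d omega = sum_{i<j} (∂f_j/∂x_i - ∂f_i/∂x_j) dx_i ∧ dx_j:
  coeff of dx ∧ dy: -z
  coeff of dx ∧ dz: -x + y
  coeff of dy ∧ dz: 2*x
Step 2: Apply d again to each 2-form coefficient. The only possible 3-form in R^3 is dx ∧ dy ∧ dz, with coefficient
  ∂(coeff of dy∧dz)/∂x - ∂(coeff of dx∧dz)/∂y + ∂(coeff of dx∧dy)/∂z
  = ∂/∂x (2*x) - ∂/∂y (-x + y) + ∂/∂z (-z).
Each of these terms simplifies to sums of mixed partials that cancel in pairs. The result is 0 (by equality of mixed partials for smooth functions — Schwarz / Clairaut).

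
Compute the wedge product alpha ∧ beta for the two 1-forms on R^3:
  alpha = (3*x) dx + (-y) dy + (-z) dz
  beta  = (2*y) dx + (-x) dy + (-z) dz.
alpha ∧ beta = (-3*x^2 + 2*y^2) dx ∧ dy + (z*(-3*x + 2*y)) dx ∧ dz + (z*(-x + y)) dy ∧ dz

Distribute the wedge, using dx_i ∧ dx_j = -dx_j ∧ dx_i and dx_i ∧ dx_i = 0. For each pair (i, j) with i < j, the coefficient of dx_i ∧ dx_j in alpha ∧ beta is (alpha_i * beta_j - alpha_j * beta_i). Collecting: alpha ∧ beta = (-3*x^2 + 2*y^2) dx ∧ dy + (z*(-3*x + 2*y)) dx ∧ dz + (z*(-x + y)) dy ∧ dz.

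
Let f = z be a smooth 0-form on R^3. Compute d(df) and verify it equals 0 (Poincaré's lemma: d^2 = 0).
d(df) = 0

Step 1: df = sum_i (∂f/∂x_i) dx_i = (0) dx + (0) dy + (1) dz.
Step 2: Apply d again. Using the 1-form formula, the coefficient of dx ∧ dy in d(df) is ∂^2 f/∂x ∂y - ∂^2 f/∂y ∂x = (0) - (0) = 0 (equality of mixed partials for smooth f).
Similarly for dx ∧ dz and dy ∧ dz — all coefficients vanish. So d(df) = 0.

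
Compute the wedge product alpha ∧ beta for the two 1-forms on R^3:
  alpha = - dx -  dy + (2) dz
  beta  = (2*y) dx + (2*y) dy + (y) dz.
alpha ∧ beta = (-5*y) dx ∧ dz + (-5*y) dy ∧ dz

Distribute the wedge, using dx_i ∧ dx_j = -dx_j ∧ dx_i and dx_i ∧ dx_i = 0. For each pair (i, j) with i < j, the coefficient of dx_i ∧ dx_j in alpha ∧ beta is (alpha_i * beta_j - alpha_j * beta_i). Collecting: alpha ∧ beta = (-5*y) dx ∧ dz + (-5*y) dy ∧ dz.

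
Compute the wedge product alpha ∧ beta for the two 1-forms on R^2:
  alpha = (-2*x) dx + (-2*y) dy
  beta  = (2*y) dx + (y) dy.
alpha ∧ beta = (2*y*(-x + 2*y)) dx ∧ dy

Distribute the wedge, using dx_i ∧ dx_j = -dx_j ∧ dx_i and dx_i ∧ dx_i = 0. For each pair (i, j) with i < j, the coefficient of dx_i ∧ dx_j in alpha ∧ beta is (alpha_i * beta_j - alpha_j * beta_i). Collecting: alpha ∧ beta = (2*y*(-x + 2*y)) dx ∧ dy.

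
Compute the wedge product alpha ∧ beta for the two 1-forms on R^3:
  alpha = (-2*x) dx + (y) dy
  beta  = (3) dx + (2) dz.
alpha ∧ beta = (-4*x) dx ∧ dz + (-3*y) dx ∧ dy + (2*y) dy ∧ dz

Distribute the wedge, using dx_i ∧ dx_j = -dx_j ∧ dx_i and dx_i ∧ dx_i = 0. For each pair (i, j) with i < j, the coefficient of dx_i ∧ dx_j in alpha ∧ beta is (alpha_i * beta_j - alpha_j * beta_i). Collecting: alpha ∧ beta = (-4*x) dx ∧ dz + (-3*y) dx ∧ dy + (2*y) dy ∧ dz.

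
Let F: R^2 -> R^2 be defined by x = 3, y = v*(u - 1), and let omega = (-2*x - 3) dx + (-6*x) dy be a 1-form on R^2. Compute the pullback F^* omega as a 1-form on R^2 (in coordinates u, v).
F^* omega = (-18*v) du + (18 - 18*u) dv

Using F^*(f dg) = (f ∘ F) d(g ∘ F), substitute each coordinate x_i by F_i(u, v) in f_i, and replace dx_i by d F_i = (∂F_i/∂u) du + (∂F_i/∂v) dv.
  For the x component: f_1(F) = -9; d F_1 = (0) du + (0) dv
  For the y component: f_2(F) = -18; d F_2 = (v) du + (u - 1) dv
Combining and collecting du, dv coefficients:
  coeff of du: -18*v
  coeff of dv: 18 - 18*u
F^* omega = (-18*v) du + (18 - 18*u) dv.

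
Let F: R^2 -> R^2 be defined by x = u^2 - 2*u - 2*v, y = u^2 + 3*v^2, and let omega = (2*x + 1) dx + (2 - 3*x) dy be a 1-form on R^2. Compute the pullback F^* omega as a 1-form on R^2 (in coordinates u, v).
F^* omega = (-2*u^3 + 4*u*v + 14*u + 8*v - 2) du + (-18*u^2*v - 4*u^2 + 36*u*v + 8*u + 36*v^2 + 20*v - 2) dv

Using F^*(f dg) = (f ∘ F) d(g ∘ F), substitute each coordinate x_i by F_i(u, v) in f_i, and replace dx_i by d F_i = (∂F_i/∂u) du + (∂F_i/∂v) dv.
  For the x component: f_1(F) = 2*u^2 - 4*u - 4*v + 1; d F_1 = (2*u - 2) du + (-2) dv
  For the y component: f_2(F) = -3*u^2 + 6*u + 6*v + 2; d F_2 = (2*u) du + (6*v) dv
Combining and collecting du, dv coefficients:
  coeff of du: -2*u^3 + 4*u*v + 14*u + 8*v - 2
  coeff of dv: -18*u^2*v - 4*u^2 + 36*u*v + 8*u + 36*v^2 + 20*v - 2
F^* omega = (-2*u^3 + 4*u*v + 14*u + 8*v - 2) du + (-18*u^2*v - 4*u^2 + 36*u*v + 8*u + 36*v^2 + 20*v - 2) dv.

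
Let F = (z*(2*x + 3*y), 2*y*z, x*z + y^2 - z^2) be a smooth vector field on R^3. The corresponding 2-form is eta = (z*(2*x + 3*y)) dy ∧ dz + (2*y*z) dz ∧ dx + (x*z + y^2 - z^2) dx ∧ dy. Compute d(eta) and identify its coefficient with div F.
d(eta) = (x + 2*z) dx ∧ dy ∧ dz; div F = x + 2*z

For a 2-form in R^3 of the form above, applying d gives a 3-form with coefficient ∂P/∂x + ∂Q/∂y + ∂R/∂z:
  ∂P/∂x = 2*z
  ∂Q/∂y = 2*z
  ∂R/∂z = x - 2*z
Sum = x + 2*z, which is exactly div F.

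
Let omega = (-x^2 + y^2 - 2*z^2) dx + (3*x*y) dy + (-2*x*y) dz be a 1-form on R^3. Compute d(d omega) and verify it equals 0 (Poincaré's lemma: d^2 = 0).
d(d omega) = 0

Step 1: d omega = sum_{i<j} (∂f_j/∂x_i - ∂f_i/∂x_j) dx_i ∧ dx_j:
  coeff of dx ∧ dy: y
  coeff of dx ∧ dz: -2*y + 4*z
  coeff of dy ∧ dz: -2*x
Step 2: Apply d again to each 2-form coefficient. The only possible 3-form in R^3 is dx ∧ dy ∧ dz, with coefficient
  ∂(coeff of dy∧dz)/∂x - ∂(coeff of dx∧dz)/∂y + ∂(coeff of dx∧dy)/∂z
  = ∂/∂x (-2*x) - ∂/∂y (-2*y + 4*z) + ∂/∂z (y).
Each of these terms simplifies to sums of mixed partials that cancel in pairs. The result is 0 (by equality of mixed partials for smooth functions — Schwarz / Clairaut).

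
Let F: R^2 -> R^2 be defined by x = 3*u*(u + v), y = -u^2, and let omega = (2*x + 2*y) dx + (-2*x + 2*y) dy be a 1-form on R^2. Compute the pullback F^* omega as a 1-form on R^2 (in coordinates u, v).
F^* omega = (2*u*(20*u^2 + 30*u*v + 9*v^2)) du + (u^2*(12*u + 18*v)) dv

Using F^*(f dg) = (f ∘ F) d(g ∘ F), substitute each coordinate x_i by F_i(u, v) in f_i, and replace dx_i by d F_i = (∂F_i/∂u) du + (∂F_i/∂v) dv.
  For the x component: f_1(F) = 2*u*(2*u + 3*v); d F_1 = (6*u + 3*v) du + (3*u) dv
  For the y component: f_2(F) = 2*u*(-4*u - 3*v); d F_2 = (-2*u) du + (0) dv
Combining and collecting du, dv coefficients:
  coeff of du: 2*u*(20*u^2 + 30*u*v + 9*v^2)
  coeff of dv: u^2*(12*u + 18*v)
F^* omega = (2*u*(20*u^2 + 30*u*v + 9*v^2)) du + (u^2*(12*u + 18*v)) dv.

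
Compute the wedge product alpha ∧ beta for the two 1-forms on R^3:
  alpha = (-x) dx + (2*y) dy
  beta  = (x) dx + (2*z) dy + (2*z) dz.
alpha ∧ beta = (-2*x*(y + z)) dx ∧ dy + (-2*x*z) dx ∧ dz + (4*y*z) dy ∧ dz

Distribute the wedge, using dx_i ∧ dx_j = -dx_j ∧ dx_i and dx_i ∧ dx_i = 0. For each pair (i, j) with i < j, the coefficient of dx_i ∧ dx_j in alpha ∧ beta is (alpha_i * beta_j - alpha_j * beta_i). Collecting: alpha ∧ beta = (-2*x*(y + z)) dx ∧ dy + (-2*x*z) dx ∧ dz + (4*y*z) dy ∧ dz.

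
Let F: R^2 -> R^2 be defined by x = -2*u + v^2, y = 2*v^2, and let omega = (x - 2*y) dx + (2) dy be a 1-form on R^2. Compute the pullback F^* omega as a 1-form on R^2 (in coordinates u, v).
F^* omega = (4*u + 6*v^2) du + (2*v*(-2*u - 3*v^2 + 4)) dv

Using F^*(f dg) = (f ∘ F) d(g ∘ F), substitute each coordinate x_i by F_i(u, v) in f_i, and replace dx_i by d F_i = (∂F_i/∂u) du + (∂F_i/∂v) dv.
  For the x component: f_1(F) = -2*u - 3*v^2; d F_1 = (-2) du + (2*v) dv
  For the y component: f_2(F) = 2; d F_2 = (0) du + (4*v) dv
Combining and collecting du, dv coefficients:
  coeff of du: 4*u + 6*v^2
  coeff of dv: 2*v*(-2*u - 3*v^2 + 4)
F^* omega = (4*u + 6*v^2) du + (2*v*(-2*u - 3*v^2 + 4)) dv.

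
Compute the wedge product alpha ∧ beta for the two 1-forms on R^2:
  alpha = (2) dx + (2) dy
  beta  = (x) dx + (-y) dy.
alpha ∧ beta = (-2*x - 2*y) dx ∧ dy

Distribute the wedge, using dx_i ∧ dx_j = -dx_j ∧ dx_i and dx_i ∧ dx_i = 0. For each pair (i, j) with i < j, the coefficient of dx_i ∧ dx_j in alpha ∧ beta is (alpha_i * beta_j - alpha_j * beta_i). Collecting: alpha ∧ beta = (-2*x - 2*y) dx ∧ dy.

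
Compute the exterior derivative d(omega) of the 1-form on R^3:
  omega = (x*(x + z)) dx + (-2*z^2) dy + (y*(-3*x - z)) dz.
d(omega) = (-x - 3*y) dx ∧ dz + (-3*x + 3*z) dy ∧ dz

For a 1-form omega = sum_i f_i dx_i, the exterior derivative is
  d(omega) = sum_{i < j} (∂f_j/∂x_i - ∂f_i/∂x_j) dx_i ∧ dx_j.
  coefficient of dx ∧ dz: ∂f_3/∂x - ∂f_1/∂z = ∂(y*(-3*x - z))/∂x - ∂(x*(x + z))/∂z = -x - 3*y
  coefficient of dy ∧ dz: ∂f_3/∂y - ∂f_2/∂z = ∂(y*(-3*x - z))/∂y - ∂(-2*z^2)/∂z = -3*x + 3*z
Assembling: d(omega) = (-x - 3*y) dx ∧ dz + (-3*x + 3*z) dy ∧ dz.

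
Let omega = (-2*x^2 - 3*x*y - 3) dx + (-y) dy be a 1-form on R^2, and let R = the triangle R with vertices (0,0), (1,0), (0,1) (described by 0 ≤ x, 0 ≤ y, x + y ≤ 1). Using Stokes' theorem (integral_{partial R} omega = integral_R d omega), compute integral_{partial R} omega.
integral_(partial R) omega = 1/2

Stokes: integral_partial_R omega = integral_R d omega with d omega = (∂Q/∂x - ∂P/∂y) dx ∧ dy.
  ∂Q/∂x = 0
  ∂P/∂y = -3*x
  integrand = ∂Q/∂x - ∂P/∂y = 3*x.
Integrating over R: integral_0^1 integral_0^{1-x} (3*x) dy dx = 1/2.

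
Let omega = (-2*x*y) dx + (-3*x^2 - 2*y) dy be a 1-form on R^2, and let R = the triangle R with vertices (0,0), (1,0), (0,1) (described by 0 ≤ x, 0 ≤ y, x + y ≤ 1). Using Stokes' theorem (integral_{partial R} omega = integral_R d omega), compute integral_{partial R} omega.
integral_(partial R) omega = -2/3

Stokes: integral_partial_R omega = integral_R d omega with d omega = (∂Q/∂x - ∂P/∂y) dx ∧ dy.
  ∂Q/∂x = -6*x
  ∂P/∂y = -2*x
  integrand = ∂Q/∂x - ∂P/∂y = -4*x.
Integrating over R: integral_0^1 integral_0^{1-x} (-4*x) dy dx = -2/3.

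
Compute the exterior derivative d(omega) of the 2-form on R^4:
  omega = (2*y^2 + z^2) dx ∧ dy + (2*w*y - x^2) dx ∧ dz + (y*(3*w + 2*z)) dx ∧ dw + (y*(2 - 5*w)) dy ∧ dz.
d(omega) = (-2*w + 2*z) dx ∧ dy ∧ dz + (-3*w - 2*z) dx ∧ dy ∧ dw + (-5*y) dy ∧ dz ∧ dw

For a 2-form omega = sum_{i<j} g_{ij} dx_i ∧ dx_j, the exterior derivative is
  d(omega) = sum_{i<j} d(g_{ij}) ∧ dx_i ∧ dx_j = sum_{i<j, k} (∂g_{ij}/∂x_k) dx_k ∧ dx_i ∧ dx_j.
Expand each term, using dx_k ∧ dx_i ∧ dx_j = sgn(permutation) dx_{(a)} ∧ dx_{(b)} ∧ dx_{(c)} with (a < b < c) sorted:
  d(2*y^2 + z^2) includes (∂/∂z)(2*y^2 + z^2) dz = (2*z) dz, which multiplied by dx ∧ dy gives (2*z) dx ∧ dy ∧ dz
  d(2*w*y - x^2) includes (∂/∂y)(2*w*y - x^2) dy = (2*w) dy, which multiplied by dx ∧ dz gives (-2*w) dx ∧ dy ∧ dz
  d(2*w*y - x^2) includes (∂/∂w)(2*w*y - x^2) dw = (2*y) dw, which multiplied by dx ∧ dz gives (2*y) dx ∧ dz ∧ dw
  d(y*(3*w + 2*z)) includes (∂/∂y)(y*(3*w + 2*z)) dy = (3*w + 2*z) dy, which multiplied by dx ∧ dw gives (-3*w - 2*z) dx ∧ dy ∧ dw
  d(y*(3*w + 2*z)) includes (∂/∂z)(y*(3*w + 2*z)) dz = (2*y) dz, which multiplied by dx ∧ dw gives (-2*y) dx ∧ dz ∧ dw
  d(y*(2 - 5*w)) includes (∂/∂w)(y*(2 - 5*w)) dw = (-5*y) dw, which multiplied by dy ∧ dz gives (-5*y) dy ∧ dz ∧ dw
Collecting like 3-forms: d(omega) = (-2*w + 2*z) dx ∧ dy ∧ dz + (-3*w - 2*z) dx ∧ dy ∧ dw + (-5*y) dy ∧ dz ∧ dw.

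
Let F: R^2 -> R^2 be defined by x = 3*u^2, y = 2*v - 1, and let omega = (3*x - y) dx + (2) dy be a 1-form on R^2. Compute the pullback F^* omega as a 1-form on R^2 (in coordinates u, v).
F^* omega = (6*u*(9*u^2 - 2*v + 1)) du + (4) dv

Using F^*(f dg) = (f ∘ F) d(g ∘ F), substitute each coordinate x_i by F_i(u, v) in f_i, and replace dx_i by d F_i = (∂F_i/∂u) du + (∂F_i/∂v) dv.
  For the x component: f_1(F) = 9*u^2 - 2*v + 1; d F_1 = (6*u) du + (0) dv
  For the y component: f_2(F) = 2; d F_2 = (0) du + (2) dv
Combining and collecting du, dv coefficients:
  coeff of du: 6*u*(9*u^2 - 2*v + 1)
  coeff of dv: 4
F^* omega = (6*u*(9*u^2 - 2*v + 1)) du + (4) dv.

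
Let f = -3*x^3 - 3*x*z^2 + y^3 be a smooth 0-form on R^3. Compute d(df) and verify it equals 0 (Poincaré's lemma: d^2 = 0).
d(df) = 0

Step 1: df = sum_i (∂f/∂x_i) dx_i = (-9*x^2 - 3*z^2) dx + (3*y^2) dy + (-6*x*z) dz.
Step 2: Apply d again. Using the 1-form formula, the coefficient of dx ∧ dy in d(df) is ∂^2 f/∂x ∂y - ∂^2 f/∂y ∂x = (0) - (0) = 0 (equality of mixed partials for smooth f).
Similarly for dx ∧ dz and dy ∧ dz — all coefficients vanish. So d(df) = 0.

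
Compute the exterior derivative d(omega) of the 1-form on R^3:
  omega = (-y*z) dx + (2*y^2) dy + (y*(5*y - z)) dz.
d(omega) = (z) dx ∧ dy + (y) dx ∧ dz + (10*y - z) dy ∧ dz

For a 1-form omega = sum_i f_i dx_i, the exterior derivative is
  d(omega) = sum_{i < j} (∂f_j/∂x_i - ∂f_i/∂x_j) dx_i ∧ dx_j.
  coefficient of dx ∧ dy: ∂f_2/∂x - ∂f_1/∂y = ∂(2*y^2)/∂x - ∂(-y*z)/∂y = z
  coefficient of dx ∧ dz: ∂f_3/∂x - ∂f_1/∂z = ∂(y*(5*y - z))/∂x - ∂(-y*z)/∂z = y
  coefficient of dy ∧ dz: ∂f_3/∂y - ∂f_2/∂z = ∂(y*(5*y - z))/∂y - ∂(2*y^2)/∂z = 10*y - z
Assembling: d(omega) = (z) dx ∧ dy + (y) dx ∧ dz + (10*y - z) dy ∧ dz.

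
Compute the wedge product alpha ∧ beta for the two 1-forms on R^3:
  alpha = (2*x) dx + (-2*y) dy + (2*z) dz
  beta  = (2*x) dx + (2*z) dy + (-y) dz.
alpha ∧ beta = (4*x*(y + z)) dx ∧ dy + (-2*x*(y + 2*z)) dx ∧ dz + (2*y^2 - 4*z^2) dy ∧ dz

Distribute the wedge, using dx_i ∧ dx_j = -dx_j ∧ dx_i and dx_i ∧ dx_i = 0. For each pair (i, j) with i < j, the coefficient of dx_i ∧ dx_j in alpha ∧ beta is (alpha_i * beta_j - alpha_j * beta_i). Collecting: alpha ∧ beta = (4*x*(y + z)) dx ∧ dy + (-2*x*(y + 2*z)) dx ∧ dz + (2*y^2 - 4*z^2) dy ∧ dz.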